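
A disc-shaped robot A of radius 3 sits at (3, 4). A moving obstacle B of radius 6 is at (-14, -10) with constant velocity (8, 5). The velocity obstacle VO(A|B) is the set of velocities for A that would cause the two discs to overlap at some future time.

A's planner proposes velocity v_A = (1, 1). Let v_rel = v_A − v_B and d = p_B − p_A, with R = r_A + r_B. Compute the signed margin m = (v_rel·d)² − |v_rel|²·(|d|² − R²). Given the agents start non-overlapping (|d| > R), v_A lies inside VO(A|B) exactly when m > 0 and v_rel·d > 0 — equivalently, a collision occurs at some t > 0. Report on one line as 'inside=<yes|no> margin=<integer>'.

d = (-17, -14),  |d|² = 485;  R = 3+6 = 9,  c = 485−9² = 404
v_rel = (-7, -4),  |v_rel|² = 65;  v_rel·d = (-7)·(-17) + (-4)·(-14) = 175
65·t² − 350·t + 404 = 0  ⇒  m = 175² − 65·404 = 4365
m = 4365 > 0,  v_rel·d = 175 > 0  ⇒  inside

inside=yes margin=4365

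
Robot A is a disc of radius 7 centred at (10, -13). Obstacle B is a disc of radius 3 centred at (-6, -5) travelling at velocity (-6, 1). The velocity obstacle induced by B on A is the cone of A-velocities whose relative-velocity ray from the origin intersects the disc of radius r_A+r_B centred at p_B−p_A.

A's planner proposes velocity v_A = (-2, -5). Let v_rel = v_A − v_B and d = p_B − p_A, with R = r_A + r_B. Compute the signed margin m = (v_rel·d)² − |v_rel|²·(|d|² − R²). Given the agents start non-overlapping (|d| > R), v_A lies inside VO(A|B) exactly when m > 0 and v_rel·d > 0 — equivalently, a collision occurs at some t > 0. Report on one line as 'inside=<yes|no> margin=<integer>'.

d = (-16, 8),  |d|² = 320;  R = 7+3 = 10,  c = 320−10² = 220
v_rel = (4, -6),  |v_rel|² = 52;  v_rel·d = (4)·(-16) + (-6)·(8) = -112
52·t² + 224·t + 220 = 0  ⇒  m = (-112)² − 52·220 = 1104
m = 1104 > 0,  v_rel·d = -112 < 0  ⇒  outside

inside=no margin=1104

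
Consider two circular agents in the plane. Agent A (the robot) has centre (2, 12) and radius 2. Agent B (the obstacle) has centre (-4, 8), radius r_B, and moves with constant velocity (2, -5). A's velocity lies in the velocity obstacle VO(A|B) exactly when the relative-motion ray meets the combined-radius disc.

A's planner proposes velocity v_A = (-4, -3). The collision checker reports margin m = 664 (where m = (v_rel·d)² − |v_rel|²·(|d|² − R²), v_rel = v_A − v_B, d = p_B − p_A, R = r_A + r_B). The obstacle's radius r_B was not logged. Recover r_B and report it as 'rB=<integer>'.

m = 664
d = (-6, -4);  v_rel = (-6, 2),  |v_rel|² = 40
v_rel×d = (-6)·(-4) − (2)·(-6) = 36
since m = R²·40 − 36²:  R² = (1296 + 664) / 40 = 49
R = √49 = 7  ⇒  r_B = 7 − 2 = 5

rB=5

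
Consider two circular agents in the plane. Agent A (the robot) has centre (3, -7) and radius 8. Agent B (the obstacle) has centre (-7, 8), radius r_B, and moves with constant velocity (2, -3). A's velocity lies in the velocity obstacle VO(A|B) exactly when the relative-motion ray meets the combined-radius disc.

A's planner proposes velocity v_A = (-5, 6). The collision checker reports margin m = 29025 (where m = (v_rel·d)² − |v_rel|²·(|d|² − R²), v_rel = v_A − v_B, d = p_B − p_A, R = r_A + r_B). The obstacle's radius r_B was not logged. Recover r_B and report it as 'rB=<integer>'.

m = 29025
d = (-10, 15);  v_rel = (-7, 9),  |v_rel|² = 130
v_rel×d = (-7)·(15) − (9)·(-10) = -15
since m = R²·130 − (-15)²:  R² = (225 + 29025) / 130 = 225
R = √225 = 15  ⇒  r_B = 15 − 8 = 7

rB=7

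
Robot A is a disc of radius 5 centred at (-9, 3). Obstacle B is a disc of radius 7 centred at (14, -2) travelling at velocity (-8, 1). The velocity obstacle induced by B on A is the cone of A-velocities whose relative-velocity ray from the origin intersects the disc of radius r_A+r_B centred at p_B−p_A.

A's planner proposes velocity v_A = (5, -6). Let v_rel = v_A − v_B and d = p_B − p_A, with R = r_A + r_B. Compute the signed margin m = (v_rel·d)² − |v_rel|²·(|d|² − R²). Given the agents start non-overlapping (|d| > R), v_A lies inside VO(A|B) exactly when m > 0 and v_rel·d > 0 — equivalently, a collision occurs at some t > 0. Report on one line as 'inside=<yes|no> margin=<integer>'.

d = (23, -5),  |d|² = 554;  R = 5+7 = 12,  c = 554−12² = 410
v_rel = (13, -7),  |v_rel|² = 218;  v_rel·d = (13)·(23) + (-7)·(-5) = 334
218·t² − 668·t + 410 = 0  ⇒  m = 334² − 218·410 = 22176
m = 22176 > 0,  v_rel·d = 334 > 0  ⇒  inside

inside=yes margin=22176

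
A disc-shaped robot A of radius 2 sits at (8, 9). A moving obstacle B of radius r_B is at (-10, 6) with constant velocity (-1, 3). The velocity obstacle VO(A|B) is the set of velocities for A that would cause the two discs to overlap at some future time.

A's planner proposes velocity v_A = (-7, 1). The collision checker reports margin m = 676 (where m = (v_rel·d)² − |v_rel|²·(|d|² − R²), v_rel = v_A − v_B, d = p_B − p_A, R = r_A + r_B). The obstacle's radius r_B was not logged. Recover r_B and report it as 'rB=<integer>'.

m = 676
d = (-18, -3);  v_rel = (-6, -2),  |v_rel|² = 40
v_rel×d = (-6)·(-3) − (-2)·(-18) = -18
since m = R²·40 − (-18)²:  R² = (324 + 676) / 40 = 25
R = √25 = 5  ⇒  r_B = 5 − 2 = 3

rB=3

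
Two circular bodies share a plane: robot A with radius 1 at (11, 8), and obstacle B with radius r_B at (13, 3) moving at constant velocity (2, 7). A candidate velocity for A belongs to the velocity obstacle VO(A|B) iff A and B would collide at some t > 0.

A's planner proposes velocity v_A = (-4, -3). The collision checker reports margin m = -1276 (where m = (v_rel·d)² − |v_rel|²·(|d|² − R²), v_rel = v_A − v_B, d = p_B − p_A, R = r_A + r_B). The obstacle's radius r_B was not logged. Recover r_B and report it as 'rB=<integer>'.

m = -1276
d = (2, -5);  v_rel = (-6, -10),  |v_rel|² = 136
v_rel×d = (-6)·(-5) − (-10)·(2) = 50
since m = R²·136 − 50²:  R² = (2500 + -1276) / 136 = 9
R = √9 = 3  ⇒  r_B = 3 − 1 = 2

rB=2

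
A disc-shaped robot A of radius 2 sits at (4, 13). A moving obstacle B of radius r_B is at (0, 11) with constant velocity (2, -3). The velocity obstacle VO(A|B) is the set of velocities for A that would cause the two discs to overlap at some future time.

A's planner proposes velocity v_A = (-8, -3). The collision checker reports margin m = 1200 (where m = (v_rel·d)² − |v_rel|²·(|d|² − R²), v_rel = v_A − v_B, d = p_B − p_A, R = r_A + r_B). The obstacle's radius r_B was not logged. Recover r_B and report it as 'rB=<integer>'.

m = 1200
d = (-4, -2);  v_rel = (-10, 0),  |v_rel|² = 100
v_rel×d = (-10)·(-2) − (0)·(-4) = 20
since m = R²·100 − 20²:  R² = (400 + 1200) / 100 = 16
R = √16 = 4  ⇒  r_B = 4 − 2 = 2

rB=2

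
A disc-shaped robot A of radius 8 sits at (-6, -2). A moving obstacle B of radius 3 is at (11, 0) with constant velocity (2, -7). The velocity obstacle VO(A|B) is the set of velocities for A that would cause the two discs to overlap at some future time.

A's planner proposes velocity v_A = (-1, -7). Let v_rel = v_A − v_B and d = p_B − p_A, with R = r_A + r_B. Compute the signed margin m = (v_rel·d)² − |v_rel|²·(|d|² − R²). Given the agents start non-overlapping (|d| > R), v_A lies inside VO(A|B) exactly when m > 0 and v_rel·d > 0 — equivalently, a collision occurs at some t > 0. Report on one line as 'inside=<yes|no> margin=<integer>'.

d = (17, 2),  |d|² = 293;  R = 8+3 = 11,  c = 293−11² = 172
v_rel = (-3, 0),  |v_rel|² = 9;  v_rel·d = (-3)·(17) + (0)·(2) = -51
9·t² + 102·t + 172 = 0  ⇒  m = (-51)² − 9·172 = 1053
m = 1053 > 0,  v_rel·d = -51 < 0  ⇒  outside

inside=no margin=1053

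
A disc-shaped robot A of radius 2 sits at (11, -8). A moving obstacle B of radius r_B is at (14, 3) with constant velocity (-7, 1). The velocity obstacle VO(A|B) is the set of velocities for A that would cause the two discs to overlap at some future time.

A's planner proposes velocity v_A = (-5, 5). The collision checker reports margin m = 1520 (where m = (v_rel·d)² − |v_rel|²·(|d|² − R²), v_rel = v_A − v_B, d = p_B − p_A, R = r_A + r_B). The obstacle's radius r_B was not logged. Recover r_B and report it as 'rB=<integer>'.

m = 1520
d = (3, 11);  v_rel = (2, 4),  |v_rel|² = 20
v_rel×d = (2)·(11) − (4)·(3) = 10
since m = R²·20 − 10²:  R² = (100 + 1520) / 20 = 81
R = √81 = 9  ⇒  r_B = 9 − 2 = 7

rB=7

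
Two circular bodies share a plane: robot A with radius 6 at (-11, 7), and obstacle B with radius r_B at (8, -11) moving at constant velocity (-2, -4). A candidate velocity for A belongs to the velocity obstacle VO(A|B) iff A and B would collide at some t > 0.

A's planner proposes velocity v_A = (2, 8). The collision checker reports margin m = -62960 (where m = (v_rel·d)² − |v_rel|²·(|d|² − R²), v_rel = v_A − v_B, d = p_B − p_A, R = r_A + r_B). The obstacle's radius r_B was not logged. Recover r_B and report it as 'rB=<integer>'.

m = -62960
d = (19, -18);  v_rel = (4, 12),  |v_rel|² = 160
v_rel×d = (4)·(-18) − (12)·(19) = -300
since m = R²·160 − (-300)²:  R² = (90000 + -62960) / 160 = 169
R = √169 = 13  ⇒  r_B = 13 − 6 = 7

rB=7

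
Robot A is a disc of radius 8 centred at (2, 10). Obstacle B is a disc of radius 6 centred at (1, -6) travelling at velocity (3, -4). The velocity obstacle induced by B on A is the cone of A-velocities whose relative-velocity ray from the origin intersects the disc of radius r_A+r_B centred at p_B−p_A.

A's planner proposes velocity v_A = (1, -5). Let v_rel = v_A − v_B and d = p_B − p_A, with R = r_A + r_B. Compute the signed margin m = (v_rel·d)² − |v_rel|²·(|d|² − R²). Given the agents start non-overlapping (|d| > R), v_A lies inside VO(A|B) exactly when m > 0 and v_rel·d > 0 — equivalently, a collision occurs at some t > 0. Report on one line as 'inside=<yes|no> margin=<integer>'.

d = (-1, -16),  |d|² = 257;  R = 8+6 = 14,  c = 257−14² = 61
v_rel = (-2, -1),  |v_rel|² = 5;  v_rel·d = (-2)·(-1) + (-1)·(-16) = 18
5·t² − 36·t + 61 = 0  ⇒  m = 18² − 5·61 = 19
m = 19 > 0,  v_rel·d = 18 > 0  ⇒  inside

inside=yes margin=19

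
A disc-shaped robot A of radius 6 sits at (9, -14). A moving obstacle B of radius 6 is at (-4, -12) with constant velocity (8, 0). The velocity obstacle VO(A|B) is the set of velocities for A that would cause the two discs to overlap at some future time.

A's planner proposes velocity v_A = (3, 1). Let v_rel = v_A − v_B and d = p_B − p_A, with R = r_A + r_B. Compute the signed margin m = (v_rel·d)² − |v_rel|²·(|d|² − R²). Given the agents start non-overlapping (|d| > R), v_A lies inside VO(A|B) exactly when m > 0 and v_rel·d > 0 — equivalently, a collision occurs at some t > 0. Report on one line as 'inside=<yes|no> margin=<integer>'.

d = (-13, 2),  |d|² = 173;  R = 6+6 = 12,  c = 173−12² = 29
v_rel = (-5, 1),  |v_rel|² = 26;  v_rel·d = (-5)·(-13) + (1)·(2) = 67
26·t² − 134·t + 29 = 0  ⇒  m = 67² − 26·29 = 3735
m = 3735 > 0,  v_rel·d = 67 > 0  ⇒  inside

inside=yes margin=3735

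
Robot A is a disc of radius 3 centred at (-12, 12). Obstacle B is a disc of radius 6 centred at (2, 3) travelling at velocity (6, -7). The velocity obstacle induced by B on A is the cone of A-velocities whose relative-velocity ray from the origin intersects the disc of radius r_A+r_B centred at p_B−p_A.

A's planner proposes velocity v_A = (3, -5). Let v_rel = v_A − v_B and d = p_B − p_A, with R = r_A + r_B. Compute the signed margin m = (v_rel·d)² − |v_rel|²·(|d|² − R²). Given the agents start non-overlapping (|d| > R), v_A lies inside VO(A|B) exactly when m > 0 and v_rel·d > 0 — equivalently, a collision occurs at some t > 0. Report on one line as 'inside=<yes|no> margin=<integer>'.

d = (14, -9),  |d|² = 277;  R = 3+6 = 9,  c = 277−9² = 196
v_rel = (-3, 2),  |v_rel|² = 13;  v_rel·d = (-3)·(14) + (2)·(-9) = -60
13·t² + 120·t + 196 = 0  ⇒  m = (-60)² − 13·196 = 1052
m = 1052 > 0,  v_rel·d = -60 < 0  ⇒  outside

inside=no margin=1052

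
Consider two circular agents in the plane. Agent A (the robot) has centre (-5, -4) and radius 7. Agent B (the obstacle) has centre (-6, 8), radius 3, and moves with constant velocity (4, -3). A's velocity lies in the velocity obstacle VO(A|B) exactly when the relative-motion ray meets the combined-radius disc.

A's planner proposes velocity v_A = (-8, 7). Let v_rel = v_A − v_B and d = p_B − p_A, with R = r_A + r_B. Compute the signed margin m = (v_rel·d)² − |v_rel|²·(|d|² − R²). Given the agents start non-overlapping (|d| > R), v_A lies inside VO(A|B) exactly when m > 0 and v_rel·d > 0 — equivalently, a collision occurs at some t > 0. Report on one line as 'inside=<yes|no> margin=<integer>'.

d = (-1, 12),  |d|² = 145;  R = 7+3 = 10,  c = 145−10² = 45
v_rel = (-12, 10),  |v_rel|² = 244;  v_rel·d = (-12)·(-1) + (10)·(12) = 132
244·t² − 264·t + 45 = 0  ⇒  m = 132² − 244·45 = 6444
m = 6444 > 0,  v_rel·d = 132 > 0  ⇒  inside

inside=yes margin=6444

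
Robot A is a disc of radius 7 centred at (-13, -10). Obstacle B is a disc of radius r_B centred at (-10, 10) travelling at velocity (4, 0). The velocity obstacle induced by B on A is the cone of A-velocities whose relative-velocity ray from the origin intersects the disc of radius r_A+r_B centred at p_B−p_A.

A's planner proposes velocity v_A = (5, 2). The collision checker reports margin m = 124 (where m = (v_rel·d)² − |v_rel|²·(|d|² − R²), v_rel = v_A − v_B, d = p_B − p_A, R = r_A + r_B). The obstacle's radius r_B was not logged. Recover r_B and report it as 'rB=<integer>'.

m = 124
d = (3, 20);  v_rel = (1, 2),  |v_rel|² = 5
v_rel×d = (1)·(20) − (2)·(3) = 14
since m = R²·5 − 14²:  R² = (196 + 124) / 5 = 64
R = √64 = 8  ⇒  r_B = 8 − 7 = 1

rB=1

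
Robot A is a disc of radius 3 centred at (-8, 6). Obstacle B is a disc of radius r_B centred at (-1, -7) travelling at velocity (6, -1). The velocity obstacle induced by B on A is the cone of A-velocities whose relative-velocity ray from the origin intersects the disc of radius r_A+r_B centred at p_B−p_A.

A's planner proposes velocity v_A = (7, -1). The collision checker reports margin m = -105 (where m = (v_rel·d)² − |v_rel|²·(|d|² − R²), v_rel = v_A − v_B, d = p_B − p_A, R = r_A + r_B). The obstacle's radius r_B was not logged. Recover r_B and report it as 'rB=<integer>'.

m = -105
d = (7, -13);  v_rel = (1, 0),  |v_rel|² = 1
v_rel×d = (1)·(-13) − (0)·(7) = -13
since m = R²·1 − (-13)²:  R² = (169 + -105) / 1 = 64
R = √64 = 8  ⇒  r_B = 8 − 3 = 5

rB=5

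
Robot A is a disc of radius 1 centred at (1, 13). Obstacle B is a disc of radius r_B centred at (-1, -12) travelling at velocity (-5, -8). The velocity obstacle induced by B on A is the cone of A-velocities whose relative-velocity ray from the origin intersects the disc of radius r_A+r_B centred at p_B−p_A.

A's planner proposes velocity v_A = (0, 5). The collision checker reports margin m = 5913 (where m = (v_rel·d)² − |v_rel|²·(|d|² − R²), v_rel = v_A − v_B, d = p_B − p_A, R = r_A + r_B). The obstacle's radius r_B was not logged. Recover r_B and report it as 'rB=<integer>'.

m = 5913
d = (-2, -25);  v_rel = (5, 13),  |v_rel|² = 194
v_rel×d = (5)·(-25) − (13)·(-2) = -99
since m = R²·194 − (-99)²:  R² = (9801 + 5913) / 194 = 81
R = √81 = 9  ⇒  r_B = 9 − 1 = 8

rB=8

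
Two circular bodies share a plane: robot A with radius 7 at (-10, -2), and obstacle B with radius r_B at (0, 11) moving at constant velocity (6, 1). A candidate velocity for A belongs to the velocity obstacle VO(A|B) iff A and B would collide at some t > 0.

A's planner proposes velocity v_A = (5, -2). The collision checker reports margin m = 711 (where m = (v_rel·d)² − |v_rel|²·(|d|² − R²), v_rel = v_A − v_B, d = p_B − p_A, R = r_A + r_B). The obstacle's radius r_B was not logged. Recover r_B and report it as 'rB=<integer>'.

m = 711
d = (10, 13);  v_rel = (-1, -3),  |v_rel|² = 10
v_rel×d = (-1)·(13) − (-3)·(10) = 17
since m = R²·10 − 17²:  R² = (289 + 711) / 10 = 100
R = √100 = 10  ⇒  r_B = 10 − 7 = 3

rB=3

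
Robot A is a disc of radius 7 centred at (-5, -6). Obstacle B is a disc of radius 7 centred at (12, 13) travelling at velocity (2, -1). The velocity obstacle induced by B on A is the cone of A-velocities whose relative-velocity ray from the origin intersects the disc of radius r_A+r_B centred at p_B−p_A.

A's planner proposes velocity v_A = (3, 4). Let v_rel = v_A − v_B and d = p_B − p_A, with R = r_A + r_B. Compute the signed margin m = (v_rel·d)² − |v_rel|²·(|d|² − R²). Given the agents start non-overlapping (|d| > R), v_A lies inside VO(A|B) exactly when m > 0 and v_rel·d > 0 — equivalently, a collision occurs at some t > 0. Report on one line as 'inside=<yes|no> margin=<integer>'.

d = (17, 19),  |d|² = 650;  R = 7+7 = 14,  c = 650−14² = 454
v_rel = (1, 5),  |v_rel|² = 26;  v_rel·d = (1)·(17) + (5)·(19) = 112
26·t² − 224·t + 454 = 0  ⇒  m = 112² − 26·454 = 740
m = 740 > 0,  v_rel·d = 112 > 0  ⇒  inside

inside=yes margin=740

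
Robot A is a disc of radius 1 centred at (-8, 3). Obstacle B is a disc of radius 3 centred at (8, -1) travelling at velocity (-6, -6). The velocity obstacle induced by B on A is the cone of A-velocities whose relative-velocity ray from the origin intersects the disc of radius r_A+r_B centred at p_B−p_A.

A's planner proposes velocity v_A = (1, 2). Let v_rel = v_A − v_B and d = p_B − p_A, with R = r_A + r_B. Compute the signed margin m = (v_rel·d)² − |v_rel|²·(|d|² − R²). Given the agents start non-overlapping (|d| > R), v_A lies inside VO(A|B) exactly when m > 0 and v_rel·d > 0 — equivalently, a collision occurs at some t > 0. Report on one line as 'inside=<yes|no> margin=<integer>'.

d = (16, -4),  |d|² = 272;  R = 1+3 = 4,  c = 272−4² = 256
v_rel = (7, 8),  |v_rel|² = 113;  v_rel·d = (7)·(16) + (8)·(-4) = 80
113·t² − 160·t + 256 = 0  ⇒  m = 80² − 113·256 = -22528
m = -22528 < 0,  v_rel·d = 80 > 0  ⇒  outside

inside=no margin=-22528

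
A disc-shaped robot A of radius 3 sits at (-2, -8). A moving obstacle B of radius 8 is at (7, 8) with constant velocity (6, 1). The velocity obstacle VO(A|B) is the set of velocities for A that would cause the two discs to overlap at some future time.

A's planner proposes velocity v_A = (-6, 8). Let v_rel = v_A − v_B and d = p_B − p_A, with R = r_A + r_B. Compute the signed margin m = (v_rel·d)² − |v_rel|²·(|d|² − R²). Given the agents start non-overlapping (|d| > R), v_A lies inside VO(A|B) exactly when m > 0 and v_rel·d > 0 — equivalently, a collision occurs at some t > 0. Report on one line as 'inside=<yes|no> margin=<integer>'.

d = (9, 16),  |d|² = 337;  R = 3+8 = 11,  c = 337−11² = 216
v_rel = (-12, 7),  |v_rel|² = 193;  v_rel·d = (-12)·(9) + (7)·(16) = 4
193·t² − 8·t + 216 = 0  ⇒  m = 4² − 193·216 = -41672
m = -41672 < 0,  v_rel·d = 4 > 0  ⇒  outside

inside=no margin=-41672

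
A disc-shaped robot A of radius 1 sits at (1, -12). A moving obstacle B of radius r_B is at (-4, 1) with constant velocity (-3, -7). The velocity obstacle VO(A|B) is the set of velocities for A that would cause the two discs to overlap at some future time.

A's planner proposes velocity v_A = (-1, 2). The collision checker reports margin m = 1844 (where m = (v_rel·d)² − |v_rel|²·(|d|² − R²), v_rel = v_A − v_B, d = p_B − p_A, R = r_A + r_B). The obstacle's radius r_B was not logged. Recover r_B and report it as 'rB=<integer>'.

m = 1844
d = (-5, 13);  v_rel = (2, 9),  |v_rel|² = 85
v_rel×d = (2)·(13) − (9)·(-5) = 71
since m = R²·85 − 71²:  R² = (5041 + 1844) / 85 = 81
R = √81 = 9  ⇒  r_B = 9 − 1 = 8

rB=8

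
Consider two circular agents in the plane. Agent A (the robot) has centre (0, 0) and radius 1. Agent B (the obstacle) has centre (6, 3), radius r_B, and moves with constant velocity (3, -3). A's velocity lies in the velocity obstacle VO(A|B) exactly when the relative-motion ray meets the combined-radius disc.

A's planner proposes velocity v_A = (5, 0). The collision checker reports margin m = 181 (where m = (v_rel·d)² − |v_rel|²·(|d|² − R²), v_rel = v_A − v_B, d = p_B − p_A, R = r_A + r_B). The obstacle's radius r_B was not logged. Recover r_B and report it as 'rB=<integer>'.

m = 181
d = (6, 3);  v_rel = (2, 3),  |v_rel|² = 13
v_rel×d = (2)·(3) − (3)·(6) = -12
since m = R²·13 − (-12)²:  R² = (144 + 181) / 13 = 25
R = √25 = 5  ⇒  r_B = 5 − 1 = 4

rB=4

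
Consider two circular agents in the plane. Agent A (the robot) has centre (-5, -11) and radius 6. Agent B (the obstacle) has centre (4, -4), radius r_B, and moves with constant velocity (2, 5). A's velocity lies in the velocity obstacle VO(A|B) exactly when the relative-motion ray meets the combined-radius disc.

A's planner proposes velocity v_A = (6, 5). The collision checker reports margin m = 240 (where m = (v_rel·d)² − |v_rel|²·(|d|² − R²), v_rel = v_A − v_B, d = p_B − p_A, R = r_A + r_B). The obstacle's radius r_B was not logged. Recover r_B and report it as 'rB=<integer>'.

m = 240
d = (9, 7);  v_rel = (4, 0),  |v_rel|² = 16
v_rel×d = (4)·(7) − (0)·(9) = 28
since m = R²·16 − 28²:  R² = (784 + 240) / 16 = 64
R = √64 = 8  ⇒  r_B = 8 − 6 = 2

rB=2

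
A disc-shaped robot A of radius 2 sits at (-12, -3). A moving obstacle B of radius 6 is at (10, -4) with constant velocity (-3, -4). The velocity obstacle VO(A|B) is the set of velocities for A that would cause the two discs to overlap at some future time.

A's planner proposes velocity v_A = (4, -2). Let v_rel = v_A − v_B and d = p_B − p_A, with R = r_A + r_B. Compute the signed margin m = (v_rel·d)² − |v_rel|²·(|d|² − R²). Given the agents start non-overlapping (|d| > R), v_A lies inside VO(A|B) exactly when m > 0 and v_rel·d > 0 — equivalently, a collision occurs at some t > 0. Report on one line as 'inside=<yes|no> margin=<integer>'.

d = (22, -1),  |d|² = 485;  R = 2+6 = 8,  c = 485−8² = 421
v_rel = (7, 2),  |v_rel|² = 53;  v_rel·d = (7)·(22) + (2)·(-1) = 152
53·t² − 304·t + 421 = 0  ⇒  m = 152² − 53·421 = 791
m = 791 > 0,  v_rel·d = 152 > 0  ⇒  inside

inside=yes margin=791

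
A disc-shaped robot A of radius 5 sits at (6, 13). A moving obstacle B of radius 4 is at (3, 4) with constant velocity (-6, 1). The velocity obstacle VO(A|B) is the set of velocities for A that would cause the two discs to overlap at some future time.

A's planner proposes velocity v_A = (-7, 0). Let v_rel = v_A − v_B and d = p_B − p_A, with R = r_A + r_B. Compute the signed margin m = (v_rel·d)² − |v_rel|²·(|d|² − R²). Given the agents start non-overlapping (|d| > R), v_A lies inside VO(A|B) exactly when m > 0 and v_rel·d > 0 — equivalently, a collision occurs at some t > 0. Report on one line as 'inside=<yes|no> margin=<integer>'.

d = (-3, -9),  |d|² = 90;  R = 5+4 = 9,  c = 90−9² = 9
v_rel = (-1, -1),  |v_rel|² = 2;  v_rel·d = (-1)·(-3) + (-1)·(-9) = 12
2·t² − 24·t + 9 = 0  ⇒  m = 12² − 2·9 = 126
m = 126 > 0,  v_rel·d = 12 > 0  ⇒  inside

inside=yes margin=126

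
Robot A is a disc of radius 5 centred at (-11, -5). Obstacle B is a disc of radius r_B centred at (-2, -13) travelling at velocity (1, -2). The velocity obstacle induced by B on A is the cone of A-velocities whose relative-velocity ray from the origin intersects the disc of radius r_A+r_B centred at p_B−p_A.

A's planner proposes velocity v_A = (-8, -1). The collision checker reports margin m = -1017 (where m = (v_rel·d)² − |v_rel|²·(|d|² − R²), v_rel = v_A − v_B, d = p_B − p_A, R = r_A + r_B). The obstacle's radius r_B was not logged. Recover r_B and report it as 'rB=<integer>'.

m = -1017
d = (9, -8);  v_rel = (-9, 1),  |v_rel|² = 82
v_rel×d = (-9)·(-8) − (1)·(9) = 63
since m = R²·82 − 63²:  R² = (3969 + -1017) / 82 = 36
R = √36 = 6  ⇒  r_B = 6 − 5 = 1

rB=1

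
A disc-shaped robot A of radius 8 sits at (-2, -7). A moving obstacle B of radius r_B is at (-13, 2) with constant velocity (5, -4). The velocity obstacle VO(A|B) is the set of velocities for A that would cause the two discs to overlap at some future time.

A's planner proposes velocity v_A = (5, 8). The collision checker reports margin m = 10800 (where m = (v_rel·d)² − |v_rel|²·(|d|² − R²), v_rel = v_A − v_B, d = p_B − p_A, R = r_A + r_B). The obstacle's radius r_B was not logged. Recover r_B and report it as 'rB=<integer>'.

m = 10800
d = (-11, 9);  v_rel = (0, 12),  |v_rel|² = 144
v_rel×d = (0)·(9) − (12)·(-11) = 132
since m = R²·144 − 132²:  R² = (17424 + 10800) / 144 = 196
R = √196 = 14  ⇒  r_B = 14 − 8 = 6

rB=6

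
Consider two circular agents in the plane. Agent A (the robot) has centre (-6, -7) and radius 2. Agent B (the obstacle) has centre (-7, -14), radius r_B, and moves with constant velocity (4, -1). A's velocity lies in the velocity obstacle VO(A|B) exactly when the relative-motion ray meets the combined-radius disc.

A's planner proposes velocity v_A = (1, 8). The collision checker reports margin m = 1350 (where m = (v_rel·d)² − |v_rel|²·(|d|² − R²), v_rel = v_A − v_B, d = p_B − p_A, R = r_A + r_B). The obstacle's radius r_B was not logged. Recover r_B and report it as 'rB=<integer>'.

m = 1350
d = (-1, -7);  v_rel = (-3, 9),  |v_rel|² = 90
v_rel×d = (-3)·(-7) − (9)·(-1) = 30
since m = R²·90 − 30²:  R² = (900 + 1350) / 90 = 25
R = √25 = 5  ⇒  r_B = 5 − 2 = 3

rB=3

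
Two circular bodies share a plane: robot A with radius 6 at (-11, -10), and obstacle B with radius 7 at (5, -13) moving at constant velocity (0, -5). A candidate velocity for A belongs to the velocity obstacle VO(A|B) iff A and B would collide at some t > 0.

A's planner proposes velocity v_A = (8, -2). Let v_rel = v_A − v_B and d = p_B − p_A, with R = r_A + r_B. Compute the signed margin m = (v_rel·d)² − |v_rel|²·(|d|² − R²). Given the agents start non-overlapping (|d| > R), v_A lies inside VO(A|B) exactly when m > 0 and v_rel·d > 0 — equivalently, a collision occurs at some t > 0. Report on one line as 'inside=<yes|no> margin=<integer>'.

d = (16, -3),  |d|² = 265;  R = 6+7 = 13,  c = 265−13² = 96
v_rel = (8, 3),  |v_rel|² = 73;  v_rel·d = (8)·(16) + (3)·(-3) = 119
73·t² − 238·t + 96 = 0  ⇒  m = 119² − 73·96 = 7153
m = 7153 > 0,  v_rel·d = 119 > 0  ⇒  inside

inside=yes margin=7153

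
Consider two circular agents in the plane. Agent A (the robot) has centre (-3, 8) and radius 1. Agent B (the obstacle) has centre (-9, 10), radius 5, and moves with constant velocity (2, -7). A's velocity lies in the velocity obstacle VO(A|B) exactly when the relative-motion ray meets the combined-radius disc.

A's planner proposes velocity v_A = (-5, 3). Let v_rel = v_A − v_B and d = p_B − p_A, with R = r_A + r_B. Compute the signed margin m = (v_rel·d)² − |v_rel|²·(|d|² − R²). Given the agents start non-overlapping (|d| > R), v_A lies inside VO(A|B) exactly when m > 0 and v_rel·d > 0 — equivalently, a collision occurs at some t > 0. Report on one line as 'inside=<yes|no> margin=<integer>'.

d = (-6, 2),  |d|² = 40;  R = 1+5 = 6,  c = 40−6² = 4
v_rel = (-7, 10),  |v_rel|² = 149;  v_rel·d = (-7)·(-6) + (10)·(2) = 62
149·t² − 124·t + 4 = 0  ⇒  m = 62² − 149·4 = 3248
m = 3248 > 0,  v_rel·d = 62 > 0  ⇒  inside

inside=yes margin=3248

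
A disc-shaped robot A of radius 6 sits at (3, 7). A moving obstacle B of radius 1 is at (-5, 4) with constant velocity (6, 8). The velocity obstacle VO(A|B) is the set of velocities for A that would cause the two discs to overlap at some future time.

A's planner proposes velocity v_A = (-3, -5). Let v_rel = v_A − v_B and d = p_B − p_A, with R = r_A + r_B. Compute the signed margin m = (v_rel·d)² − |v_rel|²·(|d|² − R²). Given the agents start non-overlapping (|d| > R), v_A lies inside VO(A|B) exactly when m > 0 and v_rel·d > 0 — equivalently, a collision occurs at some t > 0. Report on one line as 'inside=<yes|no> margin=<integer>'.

d = (-8, -3),  |d|² = 73;  R = 6+1 = 7,  c = 73−7² = 24
v_rel = (-9, -13),  |v_rel|² = 250;  v_rel·d = (-9)·(-8) + (-13)·(-3) = 111
250·t² − 222·t + 24 = 0  ⇒  m = 111² − 250·24 = 6321
m = 6321 > 0,  v_rel·d = 111 > 0  ⇒  inside

inside=yes margin=6321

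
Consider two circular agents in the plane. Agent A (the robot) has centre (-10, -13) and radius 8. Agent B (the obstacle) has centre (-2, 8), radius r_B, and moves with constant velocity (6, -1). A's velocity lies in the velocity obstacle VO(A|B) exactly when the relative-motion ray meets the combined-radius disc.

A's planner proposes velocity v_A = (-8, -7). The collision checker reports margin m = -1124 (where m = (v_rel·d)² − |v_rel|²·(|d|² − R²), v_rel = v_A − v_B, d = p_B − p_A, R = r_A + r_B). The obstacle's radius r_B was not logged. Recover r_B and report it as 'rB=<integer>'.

m = -1124
d = (8, 21);  v_rel = (-14, -6),  |v_rel|² = 232
v_rel×d = (-14)·(21) − (-6)·(8) = -246
since m = R²·232 − (-246)²:  R² = (60516 + -1124) / 232 = 256
R = √256 = 16  ⇒  r_B = 16 − 8 = 8

rB=8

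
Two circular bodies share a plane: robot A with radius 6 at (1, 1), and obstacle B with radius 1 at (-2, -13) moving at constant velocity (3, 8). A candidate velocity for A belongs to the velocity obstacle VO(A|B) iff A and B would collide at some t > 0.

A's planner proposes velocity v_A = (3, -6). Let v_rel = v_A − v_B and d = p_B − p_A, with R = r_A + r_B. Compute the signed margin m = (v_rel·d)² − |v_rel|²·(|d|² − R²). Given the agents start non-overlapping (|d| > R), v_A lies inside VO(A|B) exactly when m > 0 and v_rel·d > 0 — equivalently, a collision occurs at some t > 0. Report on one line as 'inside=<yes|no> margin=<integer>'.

d = (-3, -14),  |d|² = 205;  R = 6+1 = 7,  c = 205−7² = 156
v_rel = (0, -14),  |v_rel|² = 196;  v_rel·d = (0)·(-3) + (-14)·(-14) = 196
196·t² − 392·t + 156 = 0  ⇒  m = 196² − 196·156 = 7840
m = 7840 > 0,  v_rel·d = 196 > 0  ⇒  inside

inside=yes margin=7840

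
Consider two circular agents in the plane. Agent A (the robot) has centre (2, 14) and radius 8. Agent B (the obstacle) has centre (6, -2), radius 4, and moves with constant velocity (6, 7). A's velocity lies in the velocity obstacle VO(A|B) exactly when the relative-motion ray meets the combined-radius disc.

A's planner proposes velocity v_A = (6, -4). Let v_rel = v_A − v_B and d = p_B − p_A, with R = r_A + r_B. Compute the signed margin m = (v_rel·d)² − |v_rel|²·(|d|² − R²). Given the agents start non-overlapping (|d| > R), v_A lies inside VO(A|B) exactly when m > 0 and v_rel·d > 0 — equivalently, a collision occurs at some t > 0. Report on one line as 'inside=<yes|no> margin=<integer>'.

d = (4, -16),  |d|² = 272;  R = 8+4 = 12,  c = 272−12² = 128
v_rel = (0, -11),  |v_rel|² = 121;  v_rel·d = (0)·(4) + (-11)·(-16) = 176
121·t² − 352·t + 128 = 0  ⇒  m = 176² − 121·128 = 15488
m = 15488 > 0,  v_rel·d = 176 > 0  ⇒  inside

inside=yes margin=15488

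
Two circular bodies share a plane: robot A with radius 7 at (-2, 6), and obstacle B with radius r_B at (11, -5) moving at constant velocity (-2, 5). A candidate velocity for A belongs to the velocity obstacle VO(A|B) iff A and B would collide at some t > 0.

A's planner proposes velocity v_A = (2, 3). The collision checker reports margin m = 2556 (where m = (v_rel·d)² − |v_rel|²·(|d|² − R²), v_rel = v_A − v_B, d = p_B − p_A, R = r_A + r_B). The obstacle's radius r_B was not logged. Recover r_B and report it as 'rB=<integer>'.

m = 2556
d = (13, -11);  v_rel = (4, -2),  |v_rel|² = 20
v_rel×d = (4)·(-11) − (-2)·(13) = -18
since m = R²·20 − (-18)²:  R² = (324 + 2556) / 20 = 144
R = √144 = 12  ⇒  r_B = 12 − 7 = 5

rB=5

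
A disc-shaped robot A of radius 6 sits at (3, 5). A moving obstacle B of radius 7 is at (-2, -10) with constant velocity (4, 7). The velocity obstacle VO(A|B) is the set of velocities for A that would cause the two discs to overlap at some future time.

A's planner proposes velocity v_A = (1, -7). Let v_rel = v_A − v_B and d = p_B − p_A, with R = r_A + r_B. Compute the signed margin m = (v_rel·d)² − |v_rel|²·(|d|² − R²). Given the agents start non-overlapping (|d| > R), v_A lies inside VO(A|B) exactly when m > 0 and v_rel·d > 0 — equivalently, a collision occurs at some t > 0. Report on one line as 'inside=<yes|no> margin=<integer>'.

d = (-5, -15),  |d|² = 250;  R = 6+7 = 13,  c = 250−13² = 81
v_rel = (-3, -14),  |v_rel|² = 205;  v_rel·d = (-3)·(-5) + (-14)·(-15) = 225
205·t² − 450·t + 81 = 0  ⇒  m = 225² − 205·81 = 34020
m = 34020 > 0,  v_rel·d = 225 > 0  ⇒  inside

inside=yes margin=34020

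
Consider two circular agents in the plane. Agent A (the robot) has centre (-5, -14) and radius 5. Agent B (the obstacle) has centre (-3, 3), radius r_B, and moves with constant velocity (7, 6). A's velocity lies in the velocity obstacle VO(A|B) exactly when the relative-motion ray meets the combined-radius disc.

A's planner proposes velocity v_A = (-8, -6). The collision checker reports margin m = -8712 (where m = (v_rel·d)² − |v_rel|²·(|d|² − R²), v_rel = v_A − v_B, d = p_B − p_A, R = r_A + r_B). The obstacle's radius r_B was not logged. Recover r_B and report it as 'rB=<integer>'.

m = -8712
d = (2, 17);  v_rel = (-15, -12),  |v_rel|² = 369
v_rel×d = (-15)·(17) − (-12)·(2) = -231
since m = R²·369 − (-231)²:  R² = (53361 + -8712) / 369 = 121
R = √121 = 11  ⇒  r_B = 11 − 5 = 6

rB=6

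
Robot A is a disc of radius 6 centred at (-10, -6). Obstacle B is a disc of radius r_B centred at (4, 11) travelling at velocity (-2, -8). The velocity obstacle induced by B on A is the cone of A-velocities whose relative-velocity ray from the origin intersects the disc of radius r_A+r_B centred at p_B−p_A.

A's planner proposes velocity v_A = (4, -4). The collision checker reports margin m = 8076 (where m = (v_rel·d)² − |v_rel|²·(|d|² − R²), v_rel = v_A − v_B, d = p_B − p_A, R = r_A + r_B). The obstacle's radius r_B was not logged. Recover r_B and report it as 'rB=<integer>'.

m = 8076
d = (14, 17);  v_rel = (6, 4),  |v_rel|² = 52
v_rel×d = (6)·(17) − (4)·(14) = 46
since m = R²·52 − 46²:  R² = (2116 + 8076) / 52 = 196
R = √196 = 14  ⇒  r_B = 14 − 6 = 8

rB=8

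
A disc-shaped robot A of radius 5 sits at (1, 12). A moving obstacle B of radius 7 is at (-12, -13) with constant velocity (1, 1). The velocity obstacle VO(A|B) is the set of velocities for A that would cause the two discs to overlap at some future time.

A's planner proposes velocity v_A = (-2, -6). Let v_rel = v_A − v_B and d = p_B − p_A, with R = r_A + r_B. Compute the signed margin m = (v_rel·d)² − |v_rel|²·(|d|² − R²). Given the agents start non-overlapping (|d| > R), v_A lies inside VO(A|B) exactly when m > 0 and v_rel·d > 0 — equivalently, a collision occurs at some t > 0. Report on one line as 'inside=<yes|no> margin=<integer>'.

d = (-13, -25),  |d|² = 794;  R = 5+7 = 12,  c = 794−12² = 650
v_rel = (-3, -7),  |v_rel|² = 58;  v_rel·d = (-3)·(-13) + (-7)·(-25) = 214
58·t² − 428·t + 650 = 0  ⇒  m = 214² − 58·650 = 8096
m = 8096 > 0,  v_rel·d = 214 > 0  ⇒  inside

inside=yes margin=8096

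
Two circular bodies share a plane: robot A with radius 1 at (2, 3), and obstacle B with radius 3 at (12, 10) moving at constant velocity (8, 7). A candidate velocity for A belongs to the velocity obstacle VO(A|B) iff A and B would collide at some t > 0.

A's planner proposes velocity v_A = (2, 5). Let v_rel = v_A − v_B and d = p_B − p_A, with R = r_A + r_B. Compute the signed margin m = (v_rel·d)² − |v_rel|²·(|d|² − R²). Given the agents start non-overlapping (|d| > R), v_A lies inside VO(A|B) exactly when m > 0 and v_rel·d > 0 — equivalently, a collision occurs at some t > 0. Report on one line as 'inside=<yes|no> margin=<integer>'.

d = (10, 7),  |d|² = 149;  R = 1+3 = 4,  c = 149−4² = 133
v_rel = (-6, -2),  |v_rel|² = 40;  v_rel·d = (-6)·(10) + (-2)·(7) = -74
40·t² + 148·t + 133 = 0  ⇒  m = (-74)² − 40·133 = 156
m = 156 > 0,  v_rel·d = -74 < 0  ⇒  outside

inside=no margin=156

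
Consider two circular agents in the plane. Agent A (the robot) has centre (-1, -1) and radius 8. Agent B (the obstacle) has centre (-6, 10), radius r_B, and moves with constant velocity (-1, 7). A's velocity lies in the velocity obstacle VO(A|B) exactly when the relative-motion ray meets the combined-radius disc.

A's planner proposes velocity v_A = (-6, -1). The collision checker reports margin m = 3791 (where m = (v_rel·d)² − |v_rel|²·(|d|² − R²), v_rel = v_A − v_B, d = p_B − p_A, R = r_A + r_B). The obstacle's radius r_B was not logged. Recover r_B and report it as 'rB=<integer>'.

m = 3791
d = (-5, 11);  v_rel = (-5, -8),  |v_rel|² = 89
v_rel×d = (-5)·(11) − (-8)·(-5) = -95
since m = R²·89 − (-95)²:  R² = (9025 + 3791) / 89 = 144
R = √144 = 12  ⇒  r_B = 12 − 8 = 4

rB=4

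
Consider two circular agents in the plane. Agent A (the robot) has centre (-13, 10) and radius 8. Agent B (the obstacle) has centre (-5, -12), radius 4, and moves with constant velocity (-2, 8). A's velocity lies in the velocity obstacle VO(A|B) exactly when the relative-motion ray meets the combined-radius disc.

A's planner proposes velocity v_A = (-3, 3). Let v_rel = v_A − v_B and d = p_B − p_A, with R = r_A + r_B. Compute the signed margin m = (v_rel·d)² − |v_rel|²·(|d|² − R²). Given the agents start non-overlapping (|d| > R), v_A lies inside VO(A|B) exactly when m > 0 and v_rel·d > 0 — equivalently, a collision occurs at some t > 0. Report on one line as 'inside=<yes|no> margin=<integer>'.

d = (8, -22),  |d|² = 548;  R = 8+4 = 12,  c = 548−12² = 404
v_rel = (-1, -5),  |v_rel|² = 26;  v_rel·d = (-1)·(8) + (-5)·(-22) = 102
26·t² − 204·t + 404 = 0  ⇒  m = 102² − 26·404 = -100
m = -100 < 0,  v_rel·d = 102 > 0  ⇒  outside

inside=no margin=-100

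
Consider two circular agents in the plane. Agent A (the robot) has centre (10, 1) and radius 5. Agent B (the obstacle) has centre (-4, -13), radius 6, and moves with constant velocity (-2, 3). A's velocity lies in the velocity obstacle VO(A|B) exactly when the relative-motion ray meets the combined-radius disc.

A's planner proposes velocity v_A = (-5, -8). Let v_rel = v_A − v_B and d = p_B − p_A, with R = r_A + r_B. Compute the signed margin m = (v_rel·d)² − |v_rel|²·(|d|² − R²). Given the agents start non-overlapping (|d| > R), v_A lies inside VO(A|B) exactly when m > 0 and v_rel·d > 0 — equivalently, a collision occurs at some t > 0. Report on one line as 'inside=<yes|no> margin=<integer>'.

d = (-14, -14),  |d|² = 392;  R = 5+6 = 11,  c = 392−11² = 271
v_rel = (-3, -11),  |v_rel|² = 130;  v_rel·d = (-3)·(-14) + (-11)·(-14) = 196
130·t² − 392·t + 271 = 0  ⇒  m = 196² − 130·271 = 3186
m = 3186 > 0,  v_rel·d = 196 > 0  ⇒  inside

inside=yes margin=3186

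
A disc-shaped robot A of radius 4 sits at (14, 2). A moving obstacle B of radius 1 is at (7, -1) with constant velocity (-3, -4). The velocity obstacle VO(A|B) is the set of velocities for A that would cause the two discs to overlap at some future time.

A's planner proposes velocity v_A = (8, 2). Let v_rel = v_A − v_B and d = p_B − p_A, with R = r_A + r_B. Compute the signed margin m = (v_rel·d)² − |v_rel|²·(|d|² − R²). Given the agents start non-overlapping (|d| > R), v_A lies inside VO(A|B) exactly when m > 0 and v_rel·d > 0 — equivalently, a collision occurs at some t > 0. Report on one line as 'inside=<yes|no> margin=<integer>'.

d = (-7, -3),  |d|² = 58;  R = 4+1 = 5,  c = 58−5² = 33
v_rel = (11, 6),  |v_rel|² = 157;  v_rel·d = (11)·(-7) + (6)·(-3) = -95
157·t² + 190·t + 33 = 0  ⇒  m = (-95)² − 157·33 = 3844
m = 3844 > 0,  v_rel·d = -95 < 0  ⇒  outside

inside=no margin=3844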